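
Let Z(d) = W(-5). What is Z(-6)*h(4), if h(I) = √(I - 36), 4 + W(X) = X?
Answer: -36*I*√2 ≈ -50.912*I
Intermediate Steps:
W(X) = -4 + X
Z(d) = -9 (Z(d) = -4 - 5 = -9)
h(I) = √(-36 + I)
Z(-6)*h(4) = -9*√(-36 + 4) = -36*I*√2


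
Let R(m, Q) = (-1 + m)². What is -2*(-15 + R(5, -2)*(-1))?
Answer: 62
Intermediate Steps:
-2*(-15 + R(5, -2)*(-1)) = -2*(-15 + (-1 + 5)²*(-1)) = -2*(-15 + 4²*(-1)) = -2*(-15 + 16*(-1)) = -2*(-15 - 16) = -2*(-31) = 62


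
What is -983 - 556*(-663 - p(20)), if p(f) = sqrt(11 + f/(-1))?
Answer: 367645 + 1668*I ≈ 3.6765e+5 + 1668.0*I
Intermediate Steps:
p(f) = sqrt(11 - f) (p(f) = sqrt(11 + f*(-1)) = sqrt(11 - f))
-983 - 556*(-663 - p(20)) = -983 - 556*(-663 - sqrt(11 - 1*20)) = -983 - 556*(-663 - sqrt(11 - 20)) = -983 - 556*(-663 - sqrt(-9)) = -983 - 556*(-663 - 3*I) = -983 + (368628 + 1668*I) = 367645 + 1668*I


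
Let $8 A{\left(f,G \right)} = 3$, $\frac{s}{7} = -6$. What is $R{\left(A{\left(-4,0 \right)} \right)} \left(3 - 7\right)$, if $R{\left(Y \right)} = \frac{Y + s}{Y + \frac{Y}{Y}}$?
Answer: $\frac{1332}{11} \approx 121.09$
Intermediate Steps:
$s = -42$ ($s = 7 \left(-6\right) = -42$)
$A{\left(f,G \right)} = \frac{3}{8}$ ($A{\left(f,G \right)} = \frac{1}{8} \cdot 3 = \frac{3}{8}$)
$R{\left(Y \right)} = \frac{-42 + Y}{1 + Y}$ ($R{\left(Y \right)} = \frac{Y - 42}{Y + \frac{Y}{Y}} = \frac{-42 + Y}{Y + 1} = \frac{-42 + Y}{1 + Y}$)
$R{\left(A{\left(-4,0 \right)} \right)} \left(3 - 7\right) = \frac{-42 + \frac{3}{8}}{1 + \frac{3}{8}} \left(3 - 7\right) = \frac{1}{\frac{11}{8}} \left(- \frac{333}{8}\right) \left(3 - 7\right) = \frac{8}{11} \left(- \frac{333}{8}\right) \left(-4\right) = \left(- \frac{333}{11}\right) \left(-4\right) = \frac{1332}{11}$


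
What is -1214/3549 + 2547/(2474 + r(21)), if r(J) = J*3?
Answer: 5959385/9003813 ≈ 0.66187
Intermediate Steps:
r(J) = 3*J
-1214/3549 + 2547/(2474 + r(21)) = -1214/3549 + 2547/(2474 + 3*21) = -1214*1/3549 + 2547/(2474 + 63) = -1214/3549 + 2547/2537 = 5959385/9003813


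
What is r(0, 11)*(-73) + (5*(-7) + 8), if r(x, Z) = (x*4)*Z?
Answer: -27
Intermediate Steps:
r(x, Z) = 4*Z*x (r(x, Z) = (4*x)*Z = 4*Z*x)
r(0, 11)*(-73) + (5*(-7) + 8) = (4*11*0)*(-73) + (5*(-7) + 8) = 0*(-73) + (-35 + 8) = 0 - 27 = -27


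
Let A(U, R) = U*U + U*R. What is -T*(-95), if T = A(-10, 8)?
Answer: 1900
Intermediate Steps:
A(U, R) = U**2 + R*U
T = 20 (T = -10*(8 - 10) = -10*(-2) = 20)
-T*(-95) = -1*20*(-95) = -20*(-95) = 1900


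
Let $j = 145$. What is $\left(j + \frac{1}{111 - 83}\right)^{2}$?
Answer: $\frac{16491721}{784} \approx 21035.0$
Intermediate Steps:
$\left(j + \frac{1}{111 - 83}\right)^{2} = \left(145 + \frac{1}{111 - 83}\right)^{2} = \left(145 + \frac{1}{28}\right)^{2} = \left(\frac{4061}{28}\right)^{2} = \frac{16491721}{784}$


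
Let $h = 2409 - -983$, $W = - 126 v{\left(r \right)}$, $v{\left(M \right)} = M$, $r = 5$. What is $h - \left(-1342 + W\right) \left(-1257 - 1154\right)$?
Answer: $-4751100$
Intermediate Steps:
$W = -630$ ($W = \left(-126\right) 5 = -630$)
$h = 3392$ ($h = 2409 + 983 = 3392$)
$h - \left(-1342 + W\right) \left(-1257 - 1154\right) = 3392 - \left(-1342 - 630\right) \left(-1257 - 1154\right) = 3392 - \left(-1972\right) \left(-2411\right) = 3392 - 4754492 = -4751100$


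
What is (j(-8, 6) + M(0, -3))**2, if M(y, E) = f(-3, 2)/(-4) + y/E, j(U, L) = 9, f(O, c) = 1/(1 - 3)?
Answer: 5329/64 ≈ 83.266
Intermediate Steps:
f(O, c) = -1/2 (f(O, c) = 1/(-2) = -1/2)
M(y, E) = 1/8 + y/E (M(y, E) = -1/2/(-4) + y/E = -1/2*(-1/4) + y/E = 1/8 + y/E)
(j(-8, 6) + M(0, -3))**2 = (9 + (0 + (1/8)*(-3))/(-3))**2 = (9 - (0 - 3/8)/3)**2 = (9 - 1/3*(-3/8))**2 = (9 + 1/8)**2 = (73/8)**2 = 5329/64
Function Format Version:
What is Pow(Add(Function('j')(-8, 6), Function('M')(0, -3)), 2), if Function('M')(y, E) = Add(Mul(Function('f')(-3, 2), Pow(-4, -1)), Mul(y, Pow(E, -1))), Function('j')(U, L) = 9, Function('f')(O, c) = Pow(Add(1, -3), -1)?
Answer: Rational(5329, 64) ≈ 83.266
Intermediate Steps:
Function('f')(O, c) = Rational(-1, 2) (Function('f')(O, c) = Pow(-2, -1) = Rational(-1, 2))
Function('M')(y, E) = Add(Rational(1, 8), Mul(y, Pow(E, -1))) (Function('M')(y, E) = Add(Mul(Rational(-1, 2), Pow(-4, -1)), Mul(y, Pow(E, -1))) = Add(Mul(Rational(-1, 2), Rational(-1, 4)), Mul(y, Pow(E, -1))) = Add(Rational(1, 8), Mul(y, Pow(E, -1))))
Pow(Add(Function('j')(-8, 6), Function('M')(0, -3)), 2) = Pow(Add(9, Mul(Pow(-3, -1), Add(0, Mul(Rational(1, 8), -3)))), 2) = Pow(Add(9, Mul(Rational(-1, 3), Add(0, Rational(-3, 8)))), 2) = Pow(Add(9, Mul(Rational(-1, 3), Rational(-3, 8))), 2) = Pow(Add(9, Rational(1, 8)), 2) = Pow(Rational(73, 8), 2) = Rational(5329, 64)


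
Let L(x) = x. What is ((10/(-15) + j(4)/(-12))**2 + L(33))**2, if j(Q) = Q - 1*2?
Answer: 1471369/1296 ≈ 1135.3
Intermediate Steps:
j(Q) = -2 + Q (j(Q) = Q - 2 = -2 + Q)
((10/(-15) + j(4)/(-12))**2 + L(33))**2 = ((10/(-15) + (-2 + 4)/(-12))**2 + 33)**2 = ((10*(-1/15) + 2*(-1/12))**2 + 33)**2 = ((-2/3 - 1/6)**2 + 33)**2 = ((-5/6)**2 + 33)**2 = (25/36 + 33)**2 = (1213/36)**2 = 1471369/1296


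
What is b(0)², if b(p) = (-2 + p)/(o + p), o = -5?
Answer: 4/25 ≈ 0.16000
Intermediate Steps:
b(p) = (-2 + p)/(-5 + p)
b(0)² = ((-2 + 0)/(-5 + 0))² = (-2/(-5))² = (-⅕*(-2))² = (⅖)² = 4/25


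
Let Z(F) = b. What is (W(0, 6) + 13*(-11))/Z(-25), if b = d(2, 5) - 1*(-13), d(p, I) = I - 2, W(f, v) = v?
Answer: -137/16 ≈ -8.5625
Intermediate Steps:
d(p, I) = -2 + I
b = 16 (b = (-2 + 5) - 1*(-13) = 3 + 13 = 16)
Z(F) = 16
(W(0, 6) + 13*(-11))/Z(-25) = (6 + 13*(-11))/16 = (6 - 143)*(1/16) = -137*1/16 = -137/16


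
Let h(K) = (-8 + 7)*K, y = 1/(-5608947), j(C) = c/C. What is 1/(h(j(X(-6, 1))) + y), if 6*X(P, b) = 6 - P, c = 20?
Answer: -5608947/56089471 ≈ -0.10000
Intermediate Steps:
X(P, b) = 1 - P/6 (X(P, b) = (6 - P)/6 = 1 - P/6)
j(C) = 20/C
y = -1/5608947 ≈ -1.7829e-7
h(K) = -K
1/(h(j(X(-6, 1))) + y) = 1/(-20/(1 - ⅙*(-6)) - 1/5608947) = 1/(-20/(1 + 1) - 1/5608947) = 1/(-20/2 - 1/5608947) = 1/(-1*10 - 1/5608947) = 1/(-10 - 1/5608947) = 1/(-56089471/5608947) = -5608947/56089471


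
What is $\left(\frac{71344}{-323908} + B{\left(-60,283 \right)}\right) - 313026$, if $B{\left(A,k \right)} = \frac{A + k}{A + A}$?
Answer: $- \frac{233982228187}{747480} \approx -3.1303 \cdot 10^{5}$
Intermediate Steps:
$B{\left(A,k \right)} = \frac{A + k}{2 A}$
$\left(\frac{71344}{-323908} + B{\left(-60,283 \right)}\right) - 313026 = \left(\frac{71344}{-323908} + \frac{-60 + 283}{2 \left(-60\right)}\right) - 313026 = \left(71344 \left(- \frac{1}{323908}\right) + \frac{1}{2} \left(- \frac{1}{60}\right) 223\right) - 313026 = \left(- \frac{1372}{6229} - \frac{223}{120}\right) - 313026 = - \frac{1553707}{747480} - 313026 = - \frac{233982228187}{747480}$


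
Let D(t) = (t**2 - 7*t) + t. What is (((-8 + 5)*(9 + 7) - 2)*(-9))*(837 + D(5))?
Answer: 374400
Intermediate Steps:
D(t) = t**2 - 6*t
(((-8 + 5)*(9 + 7) - 2)*(-9))*(837 + D(5)) = (((-8 + 5)*(9 + 7) - 2)*(-9))*(837 + 5*(-6 + 5)) = ((-3*16 - 2)*(-9))*(837 + 5*(-1)) = ((-48 - 2)*(-9))*(837 - 5) = -50*(-9)*832 = 450*832 = 374400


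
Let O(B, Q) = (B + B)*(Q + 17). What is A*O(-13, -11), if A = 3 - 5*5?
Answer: 3432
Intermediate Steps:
O(B, Q) = 2*B*(17 + Q) (O(B, Q) = (2*B)*(17 + Q) = 2*B*(17 + Q))
A = -22 (A = 3 - 25 = -22)
A*O(-13, -11) = -44*(-13)*(17 - 11) = -44*(-13)*6 = -22*(-156) = 3432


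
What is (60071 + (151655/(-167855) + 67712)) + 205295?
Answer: 11181731207/33571 ≈ 3.3308e+5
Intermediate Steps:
(60071 + (151655/(-167855) + 67712)) + 205295 = (60071 + (151655*(-1/167855) + 67712)) + 205295 = (60071 + (-30331/33571 + 67712)) + 205295 = (60071 + 2273129221/33571) + 205295 = 4289772762/33571 + 205295 = 11181731207/33571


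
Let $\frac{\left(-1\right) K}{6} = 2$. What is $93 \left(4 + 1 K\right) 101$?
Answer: $-75144$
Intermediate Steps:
$K = -12$ ($K = \left(-6\right) 2 = -12$)
$93 \left(4 + 1 K\right) 101 = 93 \left(4 + 1 \left(-12\right)\right) 101 = 93 \left(4 - 12\right) 101 = 93 \left(-8\right) 101 = \left(-744\right) 101 = -75144$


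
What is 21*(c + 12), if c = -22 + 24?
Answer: 294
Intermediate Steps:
c = 2
21*(c + 12) = 21*(2 + 12) = 21*14 = 294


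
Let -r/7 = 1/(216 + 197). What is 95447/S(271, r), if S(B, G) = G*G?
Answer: 332251007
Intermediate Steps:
r = -1/59 (r = -7/(216 + 197) = -7/413 = -7*1/413 = -1/59 ≈ -0.016949)
S(B, G) = G²
95447/S(271, r) = 95447/((-1/59)²) = 95447/(1/3481) = 95447*3481 = 332251007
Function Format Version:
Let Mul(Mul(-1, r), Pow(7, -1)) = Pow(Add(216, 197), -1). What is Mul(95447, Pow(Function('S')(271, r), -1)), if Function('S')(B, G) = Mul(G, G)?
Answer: 332251007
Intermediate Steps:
r = Rational(-1, 59) (r = Mul(-7, Pow(Add(216, 197), -1)) = Mul(-7, Pow(413, -1)) = Mul(-7, Rational(1, 413)) = Rational(-1, 59) ≈ -0.016949)
Function('S')(B, G) = Pow(G, 2)
Mul(95447, Pow(Function('S')(271, r), -1)) = Mul(95447, Pow(Pow(Rational(-1, 59), 2), -1)) = Mul(95447, Pow(Rational(1, 3481), -1)) = Mul(95447, 3481) = 332251007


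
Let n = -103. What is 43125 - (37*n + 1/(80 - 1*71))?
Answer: 422423/9 ≈ 46936.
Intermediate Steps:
43125 - (37*n + 1/(80 - 1*71)) = 43125 - (37*(-103) + 1/(80 - 1*71)) = 43125 - (-3811 + 1/(80 - 71)) = 43125 - (-3811 + 1/9) = 43125 - 1*(-34298/9) = 43125 + 34298/9 = 422423/9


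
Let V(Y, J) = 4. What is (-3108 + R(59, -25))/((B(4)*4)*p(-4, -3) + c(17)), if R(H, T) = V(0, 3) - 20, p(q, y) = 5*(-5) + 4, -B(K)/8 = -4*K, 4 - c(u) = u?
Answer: 3124/10765 ≈ 0.29020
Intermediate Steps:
c(u) = 4 - u
B(K) = 32*K (B(K) = -(-32)*K = 32*K)
p(q, y) = -21 (p(q, y) = -25 + 4 = -21)
R(H, T) = -16 (R(H, T) = 4 - 20 = -16)
(-3108 + R(59, -25))/((B(4)*4)*p(-4, -3) + c(17)) = (-3108 - 16)/(((32*4)*4)*(-21) + (4 - 1*17)) = -3124/((128*4)*(-21) + (4 - 17)) = -3124/(512*(-21) - 13) = -3124/(-10752 - 13) = -3124/(-10765) = -3124*(-1/10765) = 3124/10765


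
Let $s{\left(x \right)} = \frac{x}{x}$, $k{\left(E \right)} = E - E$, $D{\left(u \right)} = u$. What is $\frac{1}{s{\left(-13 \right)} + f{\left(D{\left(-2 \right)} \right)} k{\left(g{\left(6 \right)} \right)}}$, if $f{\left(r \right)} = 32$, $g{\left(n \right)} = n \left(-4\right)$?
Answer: $1$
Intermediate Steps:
$g{\left(n \right)} = - 4 n$
$k{\left(E \right)} = 0$
$s{\left(x \right)} = 1$
$\frac{1}{s{\left(-13 \right)} + f{\left(D{\left(-2 \right)} \right)} k{\left(g{\left(6 \right)} \right)}} = \frac{1}{1 + 32 \cdot 0} = \frac{1}{1 + 0} = 1^{-1} = 1$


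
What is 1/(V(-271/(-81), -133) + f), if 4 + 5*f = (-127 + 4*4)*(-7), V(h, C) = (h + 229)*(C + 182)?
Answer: 405/4673513 ≈ 8.6659e-5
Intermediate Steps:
V(h, C) = (182 + C)*(229 + h) (V(h, C) = (229 + h)*(182 + C) = (182 + C)*(229 + h))
f = 773/5 (f = -4/5 + ((-127 + 4*4)*(-7))/5 = -4/5 + ((-127 + 16)*(-7))/5 = -4/5 + (-111*(-7))/5 = -4/5 + (1/5)*777 = -4/5 + 777/5 = 773/5 ≈ 154.60)
1/(V(-271/(-81), -133) + f) = 1/((41678 + 182*(-271/(-81)) + 229*(-133) - (-36043)/(-81)) + 773/5) = 1/((41678 + 182*(-271*(-1/81)) - 30457 - (-36043)*(-1)/81) + 773/5) = 1/((41678 + 182*(271/81) - 30457 - 133*271/81) + 773/5) = 1/((41678 + 49322/81 - 30457 - 36043/81) + 773/5) = 1/(922180/81 + 773/5) = 1/(4673513/405) = 405/4673513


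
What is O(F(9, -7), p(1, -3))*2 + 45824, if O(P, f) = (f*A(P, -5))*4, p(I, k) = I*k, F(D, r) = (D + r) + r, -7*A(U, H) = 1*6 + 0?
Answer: 320912/7 ≈ 45845.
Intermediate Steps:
A(U, H) = -6/7 (A(U, H) = -(1*6 + 0)/7 = -(6 + 0)/7 = -⅐*6 = -6/7)
F(D, r) = D + 2*r
O(P, f) = -24*f/7 (O(P, f) = (f*(-6/7))*4 = -6*f/7*4 = -24*f/7)
O(F(9, -7), p(1, -3))*2 + 45824 = -24*(-3)/7*2 + 45824 = -24/7*(-3)*2 + 45824 = (72/7)*2 + 45824 = 144/7 + 45824 = 320912/7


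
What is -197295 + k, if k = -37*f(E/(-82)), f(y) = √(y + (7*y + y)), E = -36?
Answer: -197295 - 333*√82/41 ≈ -1.9737e+5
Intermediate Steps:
f(y) = 3*√y (f(y) = √(y + 8*y) = √(9*y) = 3*√y)
k = -333*√82/41 (k = -111*√(-36/(-82)) = -111*√(-36*(-1/82)) = -111*√(18/41) = -111*3*√82/41 = -333*√82/41 ≈ -73.547)
-197295 + k = -197295 - 333*√82/41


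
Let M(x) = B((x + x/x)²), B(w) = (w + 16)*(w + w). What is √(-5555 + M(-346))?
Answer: √28337704495 ≈ 1.6834e+5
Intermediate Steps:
B(w) = 2*w*(16 + w) (B(w) = (16 + w)*(2*w) = 2*w*(16 + w))
M(x) = 2*(1 + x)²*(16 + (1 + x)²) (M(x) = 2*(x + x/x)²*(16 + (x + x/x)²) = 2*(x + 1)²*(16 + (x + 1)²) = 2*(1 + x)²*(16 + (1 + x)²))
√(-5555 + M(-346)) = √(-5555 + 2*(1 - 346)²*(16 + (1 - 346)²)) = √(-5555 + 2*(-345)²*(16 + (-345)²)) = √(-5555 + 2*119025*(16 + 119025)) = √(-5555 + 2*119025*119041) = √(-5555 + 28337710050) = √28337704495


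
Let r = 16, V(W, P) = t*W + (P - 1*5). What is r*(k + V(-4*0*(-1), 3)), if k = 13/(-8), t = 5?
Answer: -58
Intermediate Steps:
V(W, P) = -5 + P + 5*W (V(W, P) = 5*W + (P - 1*5) = 5*W + (P - 5) = 5*W + (-5 + P) = -5 + P + 5*W)
k = -13/8 (k = 13*(-⅛) = -13/8 ≈ -1.6250)
r*(k + V(-4*0*(-1), 3)) = 16*(-13/8 + (-5 + 3 + 5*(-4*0*(-1)))) = 16*(-13/8 + (-5 + 3 + 5*(0*(-1)))) = 16*(-13/8 + (-5 + 3 + 5*0)) = 16*(-13/8 + (-5 + 3 + 0)) = 16*(-13/8 - 2) = 16*(-29/8) = -58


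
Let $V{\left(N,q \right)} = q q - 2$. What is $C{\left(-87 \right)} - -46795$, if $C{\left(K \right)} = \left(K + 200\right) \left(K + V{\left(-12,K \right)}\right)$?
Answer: $892035$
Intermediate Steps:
$V{\left(N,q \right)} = -2 + q^{2}$ ($V{\left(N,q \right)} = q^{2} - 2 = -2 + q^{2}$)
$C{\left(K \right)} = \left(200 + K\right) \left(-2 + K + K^{2}\right)$ ($C{\left(K \right)} = \left(K + 200\right) \left(K + \left(-2 + K^{2}\right)\right) = \left(200 + K\right) \left(-2 + K + K^{2}\right)$)
$C{\left(-87 \right)} - -46795 = \left(-400 + \left(-87\right)^{3} + 198 \left(-87\right) + 201 \left(-87\right)^{2}\right) - -46795 = \left(-400 - 658503 - 17226 + 201 \cdot 7569\right) + 46795 = \left(-400 - 658503 - 17226 + 1521369\right) + 46795 = 845240 + 46795 = 892035$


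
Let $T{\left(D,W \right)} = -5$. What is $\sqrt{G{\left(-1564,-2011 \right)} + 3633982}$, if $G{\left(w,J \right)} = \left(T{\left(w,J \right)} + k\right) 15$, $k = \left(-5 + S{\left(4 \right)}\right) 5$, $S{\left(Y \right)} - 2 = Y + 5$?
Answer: $\sqrt{3634357} \approx 1906.4$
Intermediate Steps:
$S{\left(Y \right)} = 7 + Y$ ($S{\left(Y \right)} = 2 + \left(Y + 5\right) = 2 + \left(5 + Y\right) = 7 + Y$)
$k = 30$ ($k = \left(-5 + \left(7 + 4\right)\right) 5 = \left(-5 + 11\right) 5 = 6 \cdot 5 = 30$)
$G{\left(w,J \right)} = 375$ ($G{\left(w,J \right)} = \left(-5 + 30\right) 15 = 25 \cdot 15 = 375$)
$\sqrt{G{\left(-1564,-2011 \right)} + 3633982} = \sqrt{375 + 3633982} = \sqrt{3634357}$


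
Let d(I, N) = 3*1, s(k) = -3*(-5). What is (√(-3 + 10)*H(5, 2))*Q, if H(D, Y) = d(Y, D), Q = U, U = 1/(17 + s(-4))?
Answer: 3*√7/32 ≈ 0.24804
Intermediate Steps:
s(k) = 15
U = 1/32 (U = 1/(17 + 15) = 1/32 ≈ 0.031250)
Q = 1/32 ≈ 0.031250
d(I, N) = 3
H(D, Y) = 3
(√(-3 + 10)*H(5, 2))*Q = (√(-3 + 10)*3)*(1/32) = (√7*3)*(1/32) = (3*√7)*(1/32) = 3*√7/32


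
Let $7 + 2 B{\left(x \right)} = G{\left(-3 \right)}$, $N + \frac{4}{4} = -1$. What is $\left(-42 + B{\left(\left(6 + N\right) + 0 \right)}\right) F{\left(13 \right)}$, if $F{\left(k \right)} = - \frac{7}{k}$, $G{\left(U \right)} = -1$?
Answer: $\frac{322}{13} \approx 24.769$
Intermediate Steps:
$N = -2$ ($N = -1 - 1 = -2$)
$B{\left(x \right)} = -4$ ($B{\left(x \right)} = - \frac{7}{2} + \frac{1}{2} \left(-1\right) = - \frac{7}{2} - \frac{1}{2} = -4$)
$\left(-42 + B{\left(\left(6 + N\right) + 0 \right)}\right) F{\left(13 \right)} = \left(-42 - 4\right) \left(- \frac{7}{13}\right) = - 46 \left(\left(-7\right) \frac{1}{13}\right) = \left(-46\right) \left(- \frac{7}{13}\right) = \frac{322}{13}$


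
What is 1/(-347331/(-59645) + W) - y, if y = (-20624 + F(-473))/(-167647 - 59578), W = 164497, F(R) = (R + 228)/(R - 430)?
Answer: -26102085494011931/287602873797824400 ≈ -0.090757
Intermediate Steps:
F(R) = (228 + R)/(-430 + R)
y = 2660461/29312025 (y = (-20624 + (228 - 473)/(-430 - 473))/(-167647 - 59578) = (-20624 - 245/(-903))/(-227225) = (-20624 - 1/903*(-245))*(-1/227225) = (-20624 + 35/129)*(-1/227225) = -2660461/129*(-1/227225) = 2660461/29312025 ≈ 0.090763)
1/(-347331/(-59645) + W) - y = 1/(-347331/(-59645) + 164497) - 1*2660461/29312025 = 1/(-347331*(-1/59645) + 164497) - 2660461/29312025 = 1/(347331/59645 + 164497) - 2660461/29312025 = 1/(9811770896/59645) - 2660461/29312025 = 59645/9811770896 - 2660461/29312025 = -26102085494011931/287602873797824400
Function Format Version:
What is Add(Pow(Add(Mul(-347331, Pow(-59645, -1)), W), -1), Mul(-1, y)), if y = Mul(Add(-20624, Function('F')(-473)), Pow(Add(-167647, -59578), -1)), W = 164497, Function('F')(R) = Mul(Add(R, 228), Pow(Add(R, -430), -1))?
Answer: Rational(-26102085494011931, 287602873797824400) ≈ -0.090757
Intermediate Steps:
Function('F')(R) = Mul(Pow(Add(-430, R), -1), Add(228, R)) (Function('F')(R) = Mul(Add(228, R), Pow(Add(-430, R), -1)) = Mul(Pow(Add(-430, R), -1), Add(228, R)))
y = Rational(2660461, 29312025) (y = Mul(Add(-20624, Mul(Pow(Add(-430, -473), -1), Add(228, -473))), Pow(Add(-167647, -59578), -1)) = Mul(Add(-20624, Mul(Pow(-903, -1), -245)), Pow(-227225, -1)) = Mul(Add(-20624, Mul(Rational(-1, 903), -245)), Rational(-1, 227225)) = Mul(Add(-20624, Rational(35, 129)), Rational(-1, 227225)) = Mul(Rational(-2660461, 129), Rational(-1, 227225)) = Rational(2660461, 29312025) ≈ 0.090763)
Add(Pow(Add(Mul(-347331, Pow(-59645, -1)), W), -1), Mul(-1, y)) = Add(Pow(Add(Mul(-347331, Pow(-59645, -1)), 164497), -1), Mul(-1, Rational(2660461, 29312025))) = Add(Pow(Add(Mul(-347331, Rational(-1, 59645)), 164497), -1), Rational(-2660461, 29312025)) = Add(Pow(Add(Rational(347331, 59645), 164497), -1), Rational(-2660461, 29312025)) = Add(Pow(Rational(9811770896, 59645), -1), Rational(-2660461, 29312025)) = Add(Rational(59645, 9811770896), Rational(-2660461, 29312025)) = Rational(-26102085494011931, 287602873797824400)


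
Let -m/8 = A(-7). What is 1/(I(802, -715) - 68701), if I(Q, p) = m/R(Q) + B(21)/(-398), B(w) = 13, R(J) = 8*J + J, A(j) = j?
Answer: -1436382/98680915555 ≈ -1.4556e-5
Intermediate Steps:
R(J) = 9*J
m = 56 (m = -8*(-7) = 56)
I(Q, p) = -13/398 + 56/(9*Q) (I(Q, p) = 56/((9*Q)) + 13/(-398) = 56*(1/(9*Q)) + 13*(-1/398) = 56/(9*Q) - 13/398 = -13/398 + 56/(9*Q))
1/(I(802, -715) - 68701) = 1/((1/3582)*(22288 - 117*802)/802 - 68701) = 1/((1/3582)*(1/802)*(22288 - 93834) - 68701) = 1/((1/3582)*(1/802)*(-71546) - 68701) = 1/(-35773/1436382 - 68701) = 1/(-98680915555/1436382) = -1436382/98680915555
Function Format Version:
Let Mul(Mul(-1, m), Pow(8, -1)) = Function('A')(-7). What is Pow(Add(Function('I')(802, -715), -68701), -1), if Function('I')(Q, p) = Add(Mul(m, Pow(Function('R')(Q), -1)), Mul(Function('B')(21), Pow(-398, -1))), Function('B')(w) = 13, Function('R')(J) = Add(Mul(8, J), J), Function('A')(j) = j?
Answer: Rational(-1436382, 98680915555) ≈ -1.4556e-5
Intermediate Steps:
Function('R')(J) = Mul(9, J)
m = 56 (m = Mul(-8, -7) = 56)
Function('I')(Q, p) = Add(Rational(-13, 398), Mul(Rational(56, 9), Pow(Q, -1))) (Function('I')(Q, p) = Add(Mul(56, Pow(Mul(9, Q), -1)), Mul(13, Pow(-398, -1))) = Add(Mul(56, Mul(Rational(1, 9), Pow(Q, -1))), Mul(13, Rational(-1, 398))) = Add(Mul(Rational(56, 9), Pow(Q, -1)), Rational(-13, 398)) = Add(Rational(-13, 398), Mul(Rational(56, 9), Pow(Q, -1))))
Pow(Add(Function('I')(802, -715), -68701), -1) = Pow(Add(Mul(Rational(1, 3582), Pow(802, -1), Add(22288, Mul(-117, 802))), -68701), -1) = Pow(Add(Mul(Rational(1, 3582), Rational(1, 802), Add(22288, -93834)), -68701), -1) = Pow(Add(Mul(Rational(1, 3582), Rational(1, 802), -71546), -68701), -1) = Pow(Add(Rational(-35773, 1436382), -68701), -1) = Pow(Rational(-98680915555, 1436382), -1) = Rational(-1436382, 98680915555)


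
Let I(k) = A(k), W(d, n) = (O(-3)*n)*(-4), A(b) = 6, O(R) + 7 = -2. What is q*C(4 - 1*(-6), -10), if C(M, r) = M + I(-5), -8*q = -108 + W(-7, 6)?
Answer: -216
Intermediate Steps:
O(R) = -9 (O(R) = -7 - 2 = -9)
W(d, n) = 36*n (W(d, n) = -9*n*(-4) = 36*n)
I(k) = 6
q = -27/2 (q = -(-108 + 36*6)/8 = -(-108 + 216)/8 = -⅛*108 = -27/2 ≈ -13.500)
C(M, r) = 6 + M (C(M, r) = M + 6 = 6 + M)
q*C(4 - 1*(-6), -10) = -27*(6 + (4 - 1*(-6)))/2 = -27*(6 + (4 + 6))/2 = -27*(6 + 10)/2 = -27/2*16 = -216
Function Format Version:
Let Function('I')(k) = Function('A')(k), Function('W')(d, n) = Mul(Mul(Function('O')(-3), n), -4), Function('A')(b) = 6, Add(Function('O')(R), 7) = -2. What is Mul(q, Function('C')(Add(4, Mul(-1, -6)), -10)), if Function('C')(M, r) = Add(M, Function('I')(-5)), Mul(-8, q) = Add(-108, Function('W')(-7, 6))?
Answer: -216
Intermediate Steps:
Function('O')(R) = -9 (Function('O')(R) = Add(-7, -2) = -9)
Function('W')(d, n) = Mul(36, n) (Function('W')(d, n) = Mul(Mul(-9, n), -4) = Mul(36, n))
Function('I')(k) = 6
q = Rational(-27, 2) (q = Mul(Rational(-1, 8), Add(-108, Mul(36, 6))) = Mul(Rational(-1, 8), Add(-108, 216)) = Mul(Rational(-1, 8), 108) = Rational(-27, 2) ≈ -13.500)
Function('C')(M, r) = Add(6, M) (Function('C')(M, r) = Add(M, 6) = Add(6, M))
Mul(q, Function('C')(Add(4, Mul(-1, -6)), -10)) = Mul(Rational(-27, 2), Add(6, Add(4, Mul(-1, -6)))) = Mul(Rational(-27, 2), Add(6, Add(4, 6))) = Mul(Rational(-27, 2), Add(6, 10)) = Mul(Rational(-27, 2), 16) = -216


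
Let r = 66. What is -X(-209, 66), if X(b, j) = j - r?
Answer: 0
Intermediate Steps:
X(b, j) = -66 + j (X(b, j) = j - 1*66 = j - 66 = -66 + j)
-X(-209, 66) = -(-66 + 66) = -1*0 = 0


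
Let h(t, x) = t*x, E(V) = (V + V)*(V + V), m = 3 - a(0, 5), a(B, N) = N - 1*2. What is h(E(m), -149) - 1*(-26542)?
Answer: 26542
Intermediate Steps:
a(B, N) = -2 + N (a(B, N) = N - 2 = -2 + N)
m = 0 (m = 3 - (-2 + 5) = 3 - 1*3 = 3 - 3 = 0)
E(V) = 4*V² (E(V) = (2*V)*(2*V) = 4*V²)
h(E(m), -149) - 1*(-26542) = (4*0²)*(-149) - 1*(-26542) = (4*0)*(-149) + 26542 = 0*(-149) + 26542 = 0 + 26542 = 26542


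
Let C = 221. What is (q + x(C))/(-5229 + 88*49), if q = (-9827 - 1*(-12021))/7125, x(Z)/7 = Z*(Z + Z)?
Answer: -4871891944/6533625 ≈ -745.66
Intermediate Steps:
x(Z) = 14*Z² (x(Z) = 7*(Z*(Z + Z)) = 7*(Z*(2*Z)) = 7*(2*Z²) = 14*Z²)
q = 2194/7125 (q = (-9827 + 12021)*(1/7125) = 2194*(1/7125) = 2194/7125 ≈ 0.30793)
(q + x(C))/(-5229 + 88*49) = (2194/7125 + 14*221²)/(-5229 + 88*49) = (2194/7125 + 14*48841)/(-5229 + 4312) = (2194/7125 + 683774)/(-917) = (4871891944/7125)*(-1/917) = -4871891944/6533625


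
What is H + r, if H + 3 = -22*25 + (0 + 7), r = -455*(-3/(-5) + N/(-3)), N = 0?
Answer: -819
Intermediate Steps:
r = -273 (r = -455*(-3/(-5) + 0/(-3)) = -455*(-3*(-⅕) + 0*(-⅓)) = -455*(⅗ + 0) = -455*⅗ = -273)
H = -546 (H = -3 + (-22*25 + (0 + 7)) = -3 + (-550 + 7) = -3 - 543 = -546)
H + r = -546 - 273 = -819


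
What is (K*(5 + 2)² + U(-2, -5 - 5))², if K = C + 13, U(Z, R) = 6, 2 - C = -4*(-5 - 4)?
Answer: 1046529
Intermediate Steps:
C = -34 (C = 2 - (-4)*(-5 - 4) = 2 - (-4)*(-9) = 2 - 1*36 = 2 - 36 = -34)
K = -21 (K = -34 + 13 = -21)
(K*(5 + 2)² + U(-2, -5 - 5))² = (-21*(5 + 2)² + 6)² = (-21*7² + 6)² = (-21*49 + 6)² = (-1029 + 6)² = (-1023)² = 1046529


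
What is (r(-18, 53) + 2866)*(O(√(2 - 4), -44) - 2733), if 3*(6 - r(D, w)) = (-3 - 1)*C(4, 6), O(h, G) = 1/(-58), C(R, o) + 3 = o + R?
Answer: -685101830/87 ≈ -7.8747e+6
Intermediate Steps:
C(R, o) = -3 + R + o (C(R, o) = -3 + (o + R) = -3 + (R + o) = -3 + R + o)
O(h, G) = -1/58
r(D, w) = 46/3 (r(D, w) = 6 - (-3 - 1)*(-3 + 4 + 6)/3 = 6 - (-4)*7/3 = 6 - ⅓*(-28) = 6 + 28/3 = 46/3)
(r(-18, 53) + 2866)*(O(√(2 - 4), -44) - 2733) = (46/3 + 2866)*(-1/58 - 2733) = (8644/3)*(-158515/58) = -685101830/87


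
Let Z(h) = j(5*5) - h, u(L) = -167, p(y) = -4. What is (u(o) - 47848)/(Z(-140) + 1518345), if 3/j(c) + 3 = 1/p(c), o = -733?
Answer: -624195/19740293 ≈ -0.031620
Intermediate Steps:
j(c) = -12/13 (j(c) = 3/(-3 + 1/(-4)) = 3/(-3 - ¼) = 3/(-13/4) = 3*(-4/13) = -12/13)
Z(h) = -12/13 - h
(u(o) - 47848)/(Z(-140) + 1518345) = (-167 - 47848)/((-12/13 - 1*(-140)) + 1518345) = -48015/((-12/13 + 140) + 1518345) = -48015/(1808/13 + 1518345) = -48015/19740293/13 = -48015*13/19740293 = -624195/19740293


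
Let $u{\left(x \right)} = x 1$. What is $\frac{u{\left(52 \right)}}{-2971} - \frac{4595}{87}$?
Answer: $- \frac{13656269}{258477} \approx -52.834$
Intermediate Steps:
$u{\left(x \right)} = x$
$\frac{u{\left(52 \right)}}{-2971} - \frac{4595}{87} = \frac{52}{-2971} - \frac{4595}{87} = 52 \left(- \frac{1}{2971}\right) - \frac{4595}{87} = - \frac{52}{2971} - \frac{4595}{87} = - \frac{13656269}{258477}$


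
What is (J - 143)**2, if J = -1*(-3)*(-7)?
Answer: 26896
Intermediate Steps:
J = -21 (J = 3*(-7) = -21)
(J - 143)**2 = (-21 - 143)**2 = (-164)**2 = 26896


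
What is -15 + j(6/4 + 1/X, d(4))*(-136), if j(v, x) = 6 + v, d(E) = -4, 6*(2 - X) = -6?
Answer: -3241/3 ≈ -1080.3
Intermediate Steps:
X = 3 (X = 2 - ⅙*(-6) = 2 + 1 = 3)
-15 + j(6/4 + 1/X, d(4))*(-136) = -15 + (6 + (6/4 + 1/3))*(-136) = -15 + (6 + (6*(¼) + 1*(⅓)))*(-136) = -15 + (6 + (3/2 + ⅓))*(-136) = -15 + (6 + 11/6)*(-136) = -15 + (47/6)*(-136) = -15 - 3196/3 = -3241/3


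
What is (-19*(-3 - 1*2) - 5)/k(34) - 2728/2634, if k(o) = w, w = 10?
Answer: 10489/1317 ≈ 7.9643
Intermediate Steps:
k(o) = 10
(-19*(-3 - 1*2) - 5)/k(34) - 2728/2634 = (-19*(-3 - 1*2) - 5)/10 - 2728/2634 = (-19*(-3 - 2) - 5)*(1/10) - 2728*1/2634 = (-19*(-5) - 5)*(1/10) - 1364/1317 = (95 - 5)*(1/10) - 1364/1317 = 90*(1/10) - 1364/1317 = 9 - 1364/1317 = 10489/1317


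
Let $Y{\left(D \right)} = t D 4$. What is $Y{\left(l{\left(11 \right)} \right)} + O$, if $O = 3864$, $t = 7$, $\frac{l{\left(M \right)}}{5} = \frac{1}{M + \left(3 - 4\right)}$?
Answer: $3878$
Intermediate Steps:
$l{\left(M \right)} = \frac{5}{-1 + M}$ ($l{\left(M \right)} = \frac{5}{M + \left(3 - 4\right)} = \frac{5}{M - 1} = \frac{5}{-1 + M}$)
$Y{\left(D \right)} = 28 D$ ($Y{\left(D \right)} = 7 D 4 = 28 D$)
$Y{\left(l{\left(11 \right)} \right)} + O = 28 \frac{5}{-1 + 11} + 3864 = 28 \cdot \frac{5}{10} + 3864 = 28 \cdot 5 \cdot \frac{1}{10} + 3864 = 28 \cdot \frac{1}{2} + 3864 = 14 + 3864 = 3878$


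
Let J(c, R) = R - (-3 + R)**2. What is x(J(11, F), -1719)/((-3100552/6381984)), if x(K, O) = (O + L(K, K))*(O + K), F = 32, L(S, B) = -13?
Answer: -498990918144/55367 ≈ -9.0124e+6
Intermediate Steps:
x(K, O) = (-13 + O)*(K + O) (x(K, O) = (O - 13)*(O + K) = (-13 + O)*(K + O))
x(J(11, F), -1719)/((-3100552/6381984)) = ((-1719)**2 - 13*(32 - (-3 + 32)**2) - 13*(-1719) + (32 - (-3 + 32)**2)*(-1719))/((-3100552/6381984)) = (2954961 - 13*(32 - 1*29**2) + 22347 + (32 - 1*29**2)*(-1719))/((-3100552*1/6381984)) = (2954961 - 13*(32 - 1*841) + 22347 + (32 - 1*841)*(-1719))/(-55367/113964) = (2954961 - 13*(32 - 841) + 22347 + (32 - 841)*(-1719))*(-113964/55367) = (2954961 - 13*(-809) + 22347 - 809*(-1719))*(-113964/55367) = (2954961 + 10517 + 22347 + 1390671)*(-113964/55367) = 4378496*(-113964/55367) = -498990918144/55367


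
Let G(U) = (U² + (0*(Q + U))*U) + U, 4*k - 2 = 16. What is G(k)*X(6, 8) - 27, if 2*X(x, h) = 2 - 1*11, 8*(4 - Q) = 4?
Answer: -1107/8 ≈ -138.38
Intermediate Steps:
Q = 7/2 (Q = 4 - ⅛*4 = 4 - ½ = 7/2 ≈ 3.5000)
k = 9/2 (k = ½ + (¼)*16 = ½ + 4 = 9/2 ≈ 4.5000)
X(x, h) = -9/2 (X(x, h) = (2 - 1*11)/2 = (2 - 11)/2 = (½)*(-9) = -9/2)
G(U) = U + U² (G(U) = (U² + (0*(7/2 + U))*U) + U = (U² + 0*U) + U = (U² + 0) + U = U² + U = U + U²)
G(k)*X(6, 8) - 27 = (9*(1 + 9/2)/2)*(-9/2) - 27 = ((9/2)*(11/2))*(-9/2) - 27 = (99/4)*(-9/2) - 27 = -891/8 - 27 = -1107/8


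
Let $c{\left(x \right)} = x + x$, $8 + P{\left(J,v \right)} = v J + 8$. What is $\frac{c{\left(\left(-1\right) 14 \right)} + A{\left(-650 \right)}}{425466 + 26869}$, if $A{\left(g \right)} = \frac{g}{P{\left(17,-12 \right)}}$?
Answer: $- \frac{2531}{46138170} \approx -5.4857 \cdot 10^{-5}$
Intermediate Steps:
$P{\left(J,v \right)} = J v$ ($P{\left(J,v \right)} = -8 + \left(v J + 8\right) = -8 + \left(J v + 8\right) = -8 + \left(8 + J v\right) = J v$)
$A{\left(g \right)} = - \frac{g}{204}$ ($A{\left(g \right)} = \frac{g}{17 \left(-12\right)} = \frac{g}{-204} = g \left(- \frac{1}{204}\right) = - \frac{g}{204}$)
$c{\left(x \right)} = 2 x$
$\frac{c{\left(\left(-1\right) 14 \right)} + A{\left(-650 \right)}}{425466 + 26869} = \frac{2 \left(\left(-1\right) 14\right) - - \frac{325}{102}}{425466 + 26869} = \frac{2 \left(-14\right) + \frac{325}{102}}{452335} = \left(-28 + \frac{325}{102}\right) \frac{1}{452335} = \left(- \frac{2531}{102}\right) \frac{1}{452335} = - \frac{2531}{46138170}$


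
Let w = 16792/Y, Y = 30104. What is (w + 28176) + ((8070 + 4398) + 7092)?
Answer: 179632667/3763 ≈ 47737.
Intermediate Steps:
w = 2099/3763 (w = 16792/30104 = 16792*(1/30104) = 2099/3763 ≈ 0.55780)
(w + 28176) + ((8070 + 4398) + 7092) = (2099/3763 + 28176) + ((8070 + 4398) + 7092) = 106028387/3763 + (12468 + 7092) = 106028387/3763 + 19560 = 179632667/3763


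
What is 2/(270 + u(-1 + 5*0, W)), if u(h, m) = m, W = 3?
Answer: 2/273 ≈ 0.0073260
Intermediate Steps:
2/(270 + u(-1 + 5*0, W)) = 2/(270 + 3) = 2/273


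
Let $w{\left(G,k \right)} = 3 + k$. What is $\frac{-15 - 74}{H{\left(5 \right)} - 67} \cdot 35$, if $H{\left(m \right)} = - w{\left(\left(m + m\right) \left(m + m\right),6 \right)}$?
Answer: $\frac{3115}{76} \approx 40.987$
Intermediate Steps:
$H{\left(m \right)} = -9$ ($H{\left(m \right)} = - (3 + 6) = \left(-1\right) 9 = -9$)
$\frac{-15 - 74}{H{\left(5 \right)} - 67} \cdot 35 = \frac{-15 - 74}{-9 - 67} \cdot 35 = - \frac{89}{-76} \cdot 35 = \left(-89\right) \left(- \frac{1}{76}\right) 35 = \frac{89}{76} \cdot 35 = \frac{3115}{76}$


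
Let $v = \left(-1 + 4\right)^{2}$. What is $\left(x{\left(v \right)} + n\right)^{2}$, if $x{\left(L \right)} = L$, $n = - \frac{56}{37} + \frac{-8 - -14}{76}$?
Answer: $\frac{113145769}{1976836} \approx 57.236$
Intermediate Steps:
$v = 9$ ($v = 3^{2} = 9$)
$n = - \frac{2017}{1406}$ ($n = \left(-56\right) \frac{1}{37} + \left(-8 + 14\right) \frac{1}{76} = - \frac{56}{37} + 6 \cdot \frac{1}{76} = - \frac{56}{37} + \frac{3}{38} = - \frac{2017}{1406} \approx -1.4346$)
$\left(x{\left(v \right)} + n\right)^{2} = \left(9 - \frac{2017}{1406}\right)^{2} = \left(\frac{10637}{1406}\right)^{2} = \frac{113145769}{1976836}$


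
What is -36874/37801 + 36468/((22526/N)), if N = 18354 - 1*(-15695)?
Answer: 227847721868/4133521 ≈ 55122.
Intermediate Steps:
N = 34049 (N = 18354 + 15695 = 34049)
-36874/37801 + 36468/((22526/N)) = -36874/37801 + 36468/((22526/34049)) = -36874*1/37801 + 36468/((22526*(1/34049))) = -358/367 + 36468/(22526/34049) = -358/367 + 36468*(34049/22526) = -358/367 + 620849466/11263 = 227847721868/4133521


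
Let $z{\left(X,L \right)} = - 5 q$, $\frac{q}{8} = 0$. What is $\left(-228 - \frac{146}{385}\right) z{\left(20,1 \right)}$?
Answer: $0$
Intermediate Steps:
$q = 0$ ($q = 8 \cdot 0 = 0$)
$z{\left(X,L \right)} = 0$ ($z{\left(X,L \right)} = \left(-5\right) 0 = 0$)
$\left(-228 - \frac{146}{385}\right) z{\left(20,1 \right)} = \left(-228 - \frac{146}{385}\right) 0 = \left(- \frac{87926}{385}\right) 0 = 0$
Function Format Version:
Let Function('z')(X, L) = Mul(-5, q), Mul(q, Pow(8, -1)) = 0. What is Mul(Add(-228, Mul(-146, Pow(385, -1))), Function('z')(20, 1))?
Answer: 0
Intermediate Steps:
q = 0 (q = Mul(8, 0) = 0)
Function('z')(X, L) = 0 (Function('z')(X, L) = Mul(-5, 0) = 0)
Mul(Add(-228, Mul(-146, Pow(385, -1))), Function('z')(20, 1)) = Mul(Add(-228, Mul(-146, Pow(385, -1))), 0) = Mul(Add(-228, Mul(-146, Rational(1, 385))), 0) = Mul(Add(-228, Rational(-146, 385)), 0) = Mul(Rational(-87926, 385), 0) = 0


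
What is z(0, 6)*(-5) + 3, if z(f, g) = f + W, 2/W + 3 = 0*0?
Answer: 19/3 ≈ 6.3333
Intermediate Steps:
W = -2/3 (W = 2/(-3 + 0*0) = 2/(-3 + 0) = 2/(-3) = 2*(-1/3) = -2/3 ≈ -0.66667)
z(f, g) = -2/3 + f (z(f, g) = f - 2/3 = -2/3 + f)
z(0, 6)*(-5) + 3 = (-2/3 + 0)*(-5) + 3 = -2/3*(-5) + 3 = 10/3 + 3 = 19/3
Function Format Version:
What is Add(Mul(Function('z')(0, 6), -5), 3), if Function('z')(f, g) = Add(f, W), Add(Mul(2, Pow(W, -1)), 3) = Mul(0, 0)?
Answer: Rational(19, 3) ≈ 6.3333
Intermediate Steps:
W = Rational(-2, 3) (W = Mul(2, Pow(Add(-3, Mul(0, 0)), -1)) = Mul(2, Pow(Add(-3, 0), -1)) = Mul(2, Pow(-3, -1)) = Mul(2, Rational(-1, 3)) = Rational(-2, 3) ≈ -0.66667)
Function('z')(f, g) = Add(Rational(-2, 3), f) (Function('z')(f, g) = Add(f, Rational(-2, 3)) = Add(Rational(-2, 3), f))
Add(Mul(Function('z')(0, 6), -5), 3) = Add(Mul(Add(Rational(-2, 3), 0), -5), 3) = Add(Mul(Rational(-2, 3), -5), 3) = Add(Rational(10, 3), 3) = Rational(19, 3)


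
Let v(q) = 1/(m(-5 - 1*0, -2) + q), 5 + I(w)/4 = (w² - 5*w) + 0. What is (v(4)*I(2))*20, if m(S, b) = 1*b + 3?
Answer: -176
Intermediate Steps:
I(w) = -20 - 20*w + 4*w² (I(w) = -20 + 4*((w² - 5*w) + 0) = -20 + 4*(w² - 5*w) = -20 + (-20*w + 4*w²) = -20 - 20*w + 4*w²)
m(S, b) = 3 + b (m(S, b) = b + 3 = 3 + b)
v(q) = 1/(1 + q) (v(q) = 1/((3 - 2) + q) = 1/(1 + q))
(v(4)*I(2))*20 = ((-20 - 20*2 + 4*2²)/(1 + 4))*20 = ((-20 - 40 + 4*4)/5)*20 = ((-20 - 40 + 16)/5)*20 = ((⅕)*(-44))*20 = -44/5*20 = -176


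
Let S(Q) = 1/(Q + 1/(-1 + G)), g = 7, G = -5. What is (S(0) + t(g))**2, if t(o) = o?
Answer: 1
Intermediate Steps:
S(Q) = 1/(-1/6 + Q) (S(Q) = 1/(Q + 1/(-1 - 5)) = 1/(Q + 1/(-6)) = 1/(Q - 1/6) = 1/(-1/6 + Q))
(S(0) + t(g))**2 = (6/(-1 + 6*0) + 7)**2 = (6/(-1 + 0) + 7)**2 = (6/(-1) + 7)**2 = (6*(-1) + 7)**2 = (-6 + 7)**2 = 1**2 = 1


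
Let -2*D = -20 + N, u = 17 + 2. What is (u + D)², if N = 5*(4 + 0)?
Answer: 361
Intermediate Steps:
N = 20 (N = 5*4 = 20)
u = 19
D = 0 (D = -(-20 + 20)/2 = -½*0 = 0)
(u + D)² = (19 + 0)² = 19² = 361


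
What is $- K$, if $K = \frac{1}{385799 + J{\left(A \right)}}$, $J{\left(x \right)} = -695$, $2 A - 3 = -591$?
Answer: $- \frac{1}{385104} \approx -2.5967 \cdot 10^{-6}$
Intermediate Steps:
$A = -294$ ($A = \frac{3}{2} + \frac{1}{2} \left(-591\right) = \frac{3}{2} - \frac{591}{2} = -294$)
$K = \frac{1}{385104}$ ($K = \frac{1}{385799 - 695} = \frac{1}{385104} \approx 2.5967 \cdot 10^{-6}$)
$- K = \left(-1\right) \frac{1}{385104} = - \frac{1}{385104}$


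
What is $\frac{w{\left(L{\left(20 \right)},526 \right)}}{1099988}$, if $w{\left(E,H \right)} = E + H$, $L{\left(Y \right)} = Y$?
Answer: $\frac{273}{549994} \approx 0.00049637$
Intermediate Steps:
$\frac{w{\left(L{\left(20 \right)},526 \right)}}{1099988} = \frac{20 + 526}{1099988} = 546 \cdot \frac{1}{1099988} = \frac{273}{549994}$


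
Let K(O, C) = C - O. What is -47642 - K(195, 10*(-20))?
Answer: -47247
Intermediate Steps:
-47642 - K(195, 10*(-20)) = -47642 - (10*(-20) - 1*195) = -47642 - (-200 - 195) = -47642 - 1*(-395) = -47642 + 395 = -47247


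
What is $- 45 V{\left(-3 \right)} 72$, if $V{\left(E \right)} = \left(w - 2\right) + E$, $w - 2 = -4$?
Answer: $22680$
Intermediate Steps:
$w = -2$ ($w = 2 - 4 = -2$)
$V{\left(E \right)} = -4 + E$ ($V{\left(E \right)} = \left(-2 - 2\right) + E = -4 + E$)
$- 45 V{\left(-3 \right)} 72 = - 45 \left(-4 - 3\right) 72 = \left(-45\right) \left(-7\right) 72 = 315 \cdot 72 = 22680$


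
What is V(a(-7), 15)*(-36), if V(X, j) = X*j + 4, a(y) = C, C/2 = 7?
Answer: -7704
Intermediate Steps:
C = 14 (C = 2*7 = 14)
a(y) = 14
V(X, j) = 4 + X*j
V(a(-7), 15)*(-36) = (4 + 14*15)*(-36) = (4 + 210)*(-36) = 214*(-36) = -7704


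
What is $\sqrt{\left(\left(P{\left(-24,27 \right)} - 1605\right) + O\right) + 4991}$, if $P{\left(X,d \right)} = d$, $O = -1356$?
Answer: $11 \sqrt{17} \approx 45.354$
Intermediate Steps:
$\sqrt{\left(\left(P{\left(-24,27 \right)} - 1605\right) + O\right) + 4991} = \sqrt{\left(\left(27 - 1605\right) - 1356\right) + 4991} = \sqrt{\left(-1578 - 1356\right) + 4991} = \sqrt{-2934 + 4991} = \sqrt{2057} = 11 \sqrt{17}$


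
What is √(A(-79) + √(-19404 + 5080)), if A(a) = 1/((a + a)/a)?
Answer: √(2 + 8*I*√3581)/2 ≈ 7.7519 + 7.7196*I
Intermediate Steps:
A(a) = ½ (A(a) = 1/((2*a)/a) = 1/2 = ½)
√(A(-79) + √(-19404 + 5080)) = √(½ + √(-19404 + 5080)) = √(½ + √(-14324)) = √(½ + 2*I*√3581)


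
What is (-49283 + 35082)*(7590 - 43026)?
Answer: 503226636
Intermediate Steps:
(-49283 + 35082)*(7590 - 43026) = -14201*(-35436) = 503226636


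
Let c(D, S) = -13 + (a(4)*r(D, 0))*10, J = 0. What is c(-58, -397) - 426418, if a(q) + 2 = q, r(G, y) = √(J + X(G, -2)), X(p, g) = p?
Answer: -426431 + 20*I*√58 ≈ -4.2643e+5 + 152.32*I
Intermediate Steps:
r(G, y) = √G (r(G, y) = √(0 + G) = √G)
a(q) = -2 + q
c(D, S) = -13 + 20*√D (c(D, S) = -13 + ((-2 + 4)*√D)*10 = -13 + (2*√D)*10 = -13 + 20*√D)
c(-58, -397) - 426418 = (-13 + 20*√(-58)) - 426418 = (-13 + 20*(I*√58)) - 426418 = (-13 + 20*I*√58) - 426418 = -426431 + 20*I*√58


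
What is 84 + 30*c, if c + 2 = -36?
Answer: -1056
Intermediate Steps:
c = -38 (c = -2 - 36 = -38)
84 + 30*c = 84 + 30*(-38) = 84 - 1140 = -1056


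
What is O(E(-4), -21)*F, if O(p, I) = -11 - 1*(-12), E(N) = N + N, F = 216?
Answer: 216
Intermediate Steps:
E(N) = 2*N
O(p, I) = 1 (O(p, I) = -11 + 12 = 1)
O(E(-4), -21)*F = 1*216 = 216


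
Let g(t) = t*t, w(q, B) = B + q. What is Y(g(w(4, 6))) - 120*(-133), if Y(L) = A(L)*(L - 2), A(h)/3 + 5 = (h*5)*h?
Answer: 14714490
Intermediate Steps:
A(h) = -15 + 15*h² (A(h) = -15 + 3*((h*5)*h) = -15 + 3*((5*h)*h) = -15 + 3*(5*h²) = -15 + 15*h²)
g(t) = t²
Y(L) = (-15 + 15*L²)*(-2 + L) (Y(L) = (-15 + 15*L²)*(L - 2) = (-15 + 15*L²)*(-2 + L))
Y(g(w(4, 6))) - 120*(-133) = 15*(-1 + ((6 + 4)²)²)*(-2 + (6 + 4)²) - 120*(-133) = 15*(-1 + (10²)²)*(-2 + 10²) + 15960 = 15*(-1 + 100²)*(-2 + 100) + 15960 = 15*(-1 + 10000)*98 + 15960 = 15*9999*98 + 15960 = 14698530 + 15960 = 14714490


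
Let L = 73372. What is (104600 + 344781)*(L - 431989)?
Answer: -161155666077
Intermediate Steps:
(104600 + 344781)*(L - 431989) = (104600 + 344781)*(73372 - 431989) = 449381*(-358617) = -161155666077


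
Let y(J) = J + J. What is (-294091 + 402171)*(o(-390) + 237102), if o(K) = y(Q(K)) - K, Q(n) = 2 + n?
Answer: 25584265280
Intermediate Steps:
y(J) = 2*J
o(K) = 4 + K (o(K) = 2*(2 + K) - K = (4 + 2*K) - K = 4 + K)
(-294091 + 402171)*(o(-390) + 237102) = (-294091 + 402171)*((4 - 390) + 237102) = 108080*(-386 + 237102) = 108080*236716 = 25584265280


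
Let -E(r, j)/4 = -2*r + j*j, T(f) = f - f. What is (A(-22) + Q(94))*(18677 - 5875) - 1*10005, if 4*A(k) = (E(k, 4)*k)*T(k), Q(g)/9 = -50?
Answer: -5770905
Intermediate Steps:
Q(g) = -450 (Q(g) = 9*(-50) = -450)
T(f) = 0
E(r, j) = -4*j² + 8*r (E(r, j) = -4*(-2*r + j*j) = -4*(-2*r + j²) = -4*(j² - 2*r) = -4*j² + 8*r)
A(k) = 0 (A(k) = (((-4*4² + 8*k)*k)*0)/4 = (((-4*16 + 8*k)*k)*0)/4 = (((-64 + 8*k)*k)*0)/4 = ((k*(-64 + 8*k))*0)/4 = (¼)*0 = 0)
(A(-22) + Q(94))*(18677 - 5875) - 1*10005 = (0 - 450)*(18677 - 5875) - 1*10005 = -450*12802 - 10005 = -5760900 - 10005 = -5770905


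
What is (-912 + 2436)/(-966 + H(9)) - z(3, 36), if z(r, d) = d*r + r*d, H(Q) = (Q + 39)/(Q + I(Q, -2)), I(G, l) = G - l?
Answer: -174718/803 ≈ -217.58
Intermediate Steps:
H(Q) = (39 + Q)/(2 + 2*Q) (H(Q) = (Q + 39)/(Q + (Q - 1*(-2))) = (39 + Q)/(Q + (Q + 2)) = (39 + Q)/(Q + (2 + Q)) = (39 + Q)/(2 + 2*Q))
z(r, d) = 2*d*r (z(r, d) = d*r + d*r = 2*d*r)
(-912 + 2436)/(-966 + H(9)) - z(3, 36) = (-912 + 2436)/(-966 + (39 + 9)/(2*(1 + 9))) - 2*36*3 = 1524/(-966 + (½)*48/10) - 1*216 = 1524/(-966 + (½)*(⅒)*48) - 216 = 1524/(-966 + 12/5) - 216 = 1524/(-4818/5) - 216 = 1524*(-5/4818) - 216 = -1270/803 - 216 = -174718/803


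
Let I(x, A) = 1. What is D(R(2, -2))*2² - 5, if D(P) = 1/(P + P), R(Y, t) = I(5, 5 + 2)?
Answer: -3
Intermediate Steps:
R(Y, t) = 1
D(P) = 1/(2*P)
D(R(2, -2))*2² - 5 = ((½)/1)*2² - 5 = ((½)*1)*4 - 5 = (½)*4 - 5 = 2 - 5 = -3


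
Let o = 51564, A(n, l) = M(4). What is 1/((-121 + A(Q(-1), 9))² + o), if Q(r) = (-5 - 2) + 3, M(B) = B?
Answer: 1/65253 ≈ 1.5325e-5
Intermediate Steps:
Q(r) = -4 (Q(r) = -7 + 3 = -4)
A(n, l) = 4
1/((-121 + A(Q(-1), 9))² + o) = 1/((-121 + 4)² + 51564) = 1/((-117)² + 51564) = 1/(13689 + 51564) = 1/65253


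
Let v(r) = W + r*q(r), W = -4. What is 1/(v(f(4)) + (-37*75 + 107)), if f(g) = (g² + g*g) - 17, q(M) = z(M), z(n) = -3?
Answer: -1/2717 ≈ -0.00036805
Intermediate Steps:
q(M) = -3
f(g) = -17 + 2*g² (f(g) = (g² + g²) - 17 = 2*g² - 17 = -17 + 2*g²)
v(r) = -4 - 3*r (v(r) = -4 + r*(-3) = -4 - 3*r)
1/(v(f(4)) + (-37*75 + 107)) = 1/((-4 - 3*(-17 + 2*4²)) + (-37*75 + 107)) = 1/((-4 - 3*(-17 + 2*16)) + (-2775 + 107)) = 1/((-4 - 3*(-17 + 32)) - 2668) = 1/((-4 - 3*15) - 2668) = 1/((-4 - 45) - 2668) = 1/(-49 - 2668) = 1/(-2717) = -1/2717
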